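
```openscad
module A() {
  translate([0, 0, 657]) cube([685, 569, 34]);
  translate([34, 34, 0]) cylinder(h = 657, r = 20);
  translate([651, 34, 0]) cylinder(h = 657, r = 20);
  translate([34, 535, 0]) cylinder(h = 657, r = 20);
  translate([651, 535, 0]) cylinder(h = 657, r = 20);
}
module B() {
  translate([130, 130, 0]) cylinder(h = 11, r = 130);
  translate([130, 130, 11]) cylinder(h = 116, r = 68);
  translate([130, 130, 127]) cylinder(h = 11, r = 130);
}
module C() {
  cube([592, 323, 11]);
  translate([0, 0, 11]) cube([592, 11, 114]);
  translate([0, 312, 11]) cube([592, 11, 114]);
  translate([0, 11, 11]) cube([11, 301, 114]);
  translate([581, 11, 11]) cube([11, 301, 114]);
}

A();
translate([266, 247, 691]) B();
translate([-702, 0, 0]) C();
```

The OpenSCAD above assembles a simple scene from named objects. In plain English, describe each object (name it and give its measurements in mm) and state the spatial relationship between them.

A is a table: top 685 mm (x) × 569 mm (y), 34 mm thick, upper face at z = 691 mm, on four round legs of 40 mm diameter, each leg's bounding box inset 14 mm from the nearest pair of top edges, running from z = 0 to the bottom of the top.

B is a spool: two coaxial disc flanges of radius 130 mm and thickness 11 mm, joined by a core cylinder of radius 68 mm and height 116 mm. The lower flange rests on z = 0 and the three cylinders share a vertical axis.

C is an open storage box with external size 592×323×125 mm and wall thickness 11 mm (the base is also 11 mm thick). The base covers the whole footprint; the four walls stand on the base, with the y-facing walls full-width and the x-facing walls fitting between their inner faces.

The spool is on top of the table. The open box is on the floor beside the table on its −x side.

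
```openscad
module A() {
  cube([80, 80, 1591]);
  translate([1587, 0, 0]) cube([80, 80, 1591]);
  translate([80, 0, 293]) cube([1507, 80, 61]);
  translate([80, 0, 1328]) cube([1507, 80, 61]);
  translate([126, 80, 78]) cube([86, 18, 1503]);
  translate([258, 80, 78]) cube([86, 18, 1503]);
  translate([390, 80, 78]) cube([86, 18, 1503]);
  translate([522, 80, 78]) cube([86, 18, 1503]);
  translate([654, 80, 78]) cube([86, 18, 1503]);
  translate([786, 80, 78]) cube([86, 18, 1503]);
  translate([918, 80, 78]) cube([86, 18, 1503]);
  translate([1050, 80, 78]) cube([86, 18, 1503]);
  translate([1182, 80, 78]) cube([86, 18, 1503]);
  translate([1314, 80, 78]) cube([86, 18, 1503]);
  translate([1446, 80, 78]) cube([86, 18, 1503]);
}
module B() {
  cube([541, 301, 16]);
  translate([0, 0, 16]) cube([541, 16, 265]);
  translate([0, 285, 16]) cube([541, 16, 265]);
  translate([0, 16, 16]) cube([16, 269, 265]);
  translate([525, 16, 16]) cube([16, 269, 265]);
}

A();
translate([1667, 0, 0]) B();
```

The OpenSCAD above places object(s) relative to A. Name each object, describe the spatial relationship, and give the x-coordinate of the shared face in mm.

The fence section's +x face and the open box's −x face are both at x = 1667 mm.

A is a fence section. B is an open box. The open box is against the fence section's +x side, with their −y faces flush. The x-coordinate of the shared face is 1667 mm.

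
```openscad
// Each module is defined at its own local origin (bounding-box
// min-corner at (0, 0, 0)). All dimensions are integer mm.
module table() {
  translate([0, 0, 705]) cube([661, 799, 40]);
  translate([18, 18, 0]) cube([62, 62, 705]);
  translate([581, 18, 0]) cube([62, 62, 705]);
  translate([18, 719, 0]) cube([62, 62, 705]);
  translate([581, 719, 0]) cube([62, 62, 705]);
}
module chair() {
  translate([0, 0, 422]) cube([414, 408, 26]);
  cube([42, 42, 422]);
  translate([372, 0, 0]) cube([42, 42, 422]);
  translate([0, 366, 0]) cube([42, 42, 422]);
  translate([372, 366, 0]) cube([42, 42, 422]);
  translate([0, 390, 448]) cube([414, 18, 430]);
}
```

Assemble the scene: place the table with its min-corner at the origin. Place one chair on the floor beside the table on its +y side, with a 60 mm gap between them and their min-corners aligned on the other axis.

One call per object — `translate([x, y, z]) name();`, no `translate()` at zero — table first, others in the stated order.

table();
translate([0, 859, 0]) chair();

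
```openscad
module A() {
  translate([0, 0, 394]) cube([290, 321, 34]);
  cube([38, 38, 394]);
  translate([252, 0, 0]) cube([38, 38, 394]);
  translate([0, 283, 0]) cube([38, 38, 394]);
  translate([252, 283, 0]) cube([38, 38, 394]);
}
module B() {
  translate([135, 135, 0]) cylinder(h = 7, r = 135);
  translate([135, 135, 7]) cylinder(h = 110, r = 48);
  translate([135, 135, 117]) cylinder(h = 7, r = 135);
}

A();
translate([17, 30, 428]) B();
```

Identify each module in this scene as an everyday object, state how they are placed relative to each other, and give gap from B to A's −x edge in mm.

The spool's min-x is at 17; the stool's min-x is 0; gap = 17 mm.

A is a stool. B is a spool. The spool is on top of the stool. The gap from the spool to the stool's −x edge is 17 mm.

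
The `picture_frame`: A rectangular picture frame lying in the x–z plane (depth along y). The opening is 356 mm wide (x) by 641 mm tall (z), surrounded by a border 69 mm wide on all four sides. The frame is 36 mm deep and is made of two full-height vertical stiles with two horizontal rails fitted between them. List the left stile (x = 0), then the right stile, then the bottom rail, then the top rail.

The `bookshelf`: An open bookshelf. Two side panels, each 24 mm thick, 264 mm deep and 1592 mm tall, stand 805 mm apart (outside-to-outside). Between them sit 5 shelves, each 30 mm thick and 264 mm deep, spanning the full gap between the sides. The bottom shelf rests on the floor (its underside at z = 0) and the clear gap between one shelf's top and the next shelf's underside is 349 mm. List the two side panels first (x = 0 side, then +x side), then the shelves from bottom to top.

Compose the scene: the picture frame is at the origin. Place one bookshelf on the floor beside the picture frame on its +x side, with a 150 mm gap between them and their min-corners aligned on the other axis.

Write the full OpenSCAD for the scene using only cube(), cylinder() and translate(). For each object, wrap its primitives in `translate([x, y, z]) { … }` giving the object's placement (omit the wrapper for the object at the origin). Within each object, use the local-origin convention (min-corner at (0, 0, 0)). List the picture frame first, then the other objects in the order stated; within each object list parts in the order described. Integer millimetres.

cube([69, 36, 779]);
translate([425, 0, 0]) cube([69, 36, 779]);
translate([69, 0, 0]) cube([356, 36, 69]);
translate([69, 0, 710]) cube([356, 36, 69]);
translate([644, 0, 0]) {
  cube([24, 264, 1592]);
  translate([781, 0, 0]) cube([24, 264, 1592]);
  translate([24, 0, 0]) cube([757, 264, 30]);
  translate([24, 0, 379]) cube([757, 264, 30]);
  translate([24, 0, 758]) cube([757, 264, 30]);
  translate([24, 0, 1137]) cube([757, 264, 30]);
  translate([24, 0, 1516]) cube([757, 264, 30]);
}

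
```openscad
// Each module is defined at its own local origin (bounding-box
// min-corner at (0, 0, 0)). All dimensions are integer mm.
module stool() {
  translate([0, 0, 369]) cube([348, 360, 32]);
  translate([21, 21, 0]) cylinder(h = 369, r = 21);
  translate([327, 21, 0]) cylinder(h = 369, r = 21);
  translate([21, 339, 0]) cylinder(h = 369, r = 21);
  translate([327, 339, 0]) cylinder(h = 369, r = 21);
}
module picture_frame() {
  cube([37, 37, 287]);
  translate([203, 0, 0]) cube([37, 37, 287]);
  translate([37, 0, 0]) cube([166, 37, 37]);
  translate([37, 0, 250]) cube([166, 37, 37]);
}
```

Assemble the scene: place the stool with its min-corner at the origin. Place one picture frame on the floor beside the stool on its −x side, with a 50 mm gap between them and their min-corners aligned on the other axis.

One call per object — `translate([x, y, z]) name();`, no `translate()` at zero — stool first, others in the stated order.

stool();
translate([-290, 0, 0]) picture_frame();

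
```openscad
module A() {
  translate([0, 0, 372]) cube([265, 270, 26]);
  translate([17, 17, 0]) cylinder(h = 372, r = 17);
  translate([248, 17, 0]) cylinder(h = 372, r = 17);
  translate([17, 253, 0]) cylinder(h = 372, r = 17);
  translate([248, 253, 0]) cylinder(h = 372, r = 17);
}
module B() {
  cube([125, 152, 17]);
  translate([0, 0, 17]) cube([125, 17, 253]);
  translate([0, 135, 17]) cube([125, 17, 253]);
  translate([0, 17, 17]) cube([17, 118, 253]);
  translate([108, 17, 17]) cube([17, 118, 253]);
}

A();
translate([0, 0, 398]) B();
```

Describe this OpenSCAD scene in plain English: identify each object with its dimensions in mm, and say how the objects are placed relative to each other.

A is a simple wooden stool: a rectangular seat 265 mm (x) by 270 mm (y), 26 mm thick, top face at z = 398 mm, on four round legs, each 34 mm in diameter. The legs rest on z = 0, each leg's axis is inset half a diameter from the nearest pair of seat edges (so the leg's bounding box is flush with the corner).

B is an open storage box with external size 125×152×270 mm and wall thickness 17 mm (the base is also 17 mm thick). The base covers the whole footprint; the four walls stand on the base, with the y-facing walls full-width and the x-facing walls fitting between their inner faces.

The open box is on top of the stool.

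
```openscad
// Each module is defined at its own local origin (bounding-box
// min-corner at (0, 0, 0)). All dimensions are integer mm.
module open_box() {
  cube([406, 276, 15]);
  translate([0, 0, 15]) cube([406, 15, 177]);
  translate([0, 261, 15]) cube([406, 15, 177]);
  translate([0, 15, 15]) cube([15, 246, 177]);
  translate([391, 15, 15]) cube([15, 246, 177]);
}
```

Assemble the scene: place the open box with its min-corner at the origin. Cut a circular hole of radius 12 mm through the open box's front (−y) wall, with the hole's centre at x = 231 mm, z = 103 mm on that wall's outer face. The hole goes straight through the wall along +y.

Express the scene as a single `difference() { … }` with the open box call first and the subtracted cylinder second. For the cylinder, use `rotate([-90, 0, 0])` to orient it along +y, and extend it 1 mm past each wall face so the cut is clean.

difference() {
  open_box();
  translate([231, -1, 103]) rotate([-90, 0, 0]) cylinder(h = 17, r = 12);
}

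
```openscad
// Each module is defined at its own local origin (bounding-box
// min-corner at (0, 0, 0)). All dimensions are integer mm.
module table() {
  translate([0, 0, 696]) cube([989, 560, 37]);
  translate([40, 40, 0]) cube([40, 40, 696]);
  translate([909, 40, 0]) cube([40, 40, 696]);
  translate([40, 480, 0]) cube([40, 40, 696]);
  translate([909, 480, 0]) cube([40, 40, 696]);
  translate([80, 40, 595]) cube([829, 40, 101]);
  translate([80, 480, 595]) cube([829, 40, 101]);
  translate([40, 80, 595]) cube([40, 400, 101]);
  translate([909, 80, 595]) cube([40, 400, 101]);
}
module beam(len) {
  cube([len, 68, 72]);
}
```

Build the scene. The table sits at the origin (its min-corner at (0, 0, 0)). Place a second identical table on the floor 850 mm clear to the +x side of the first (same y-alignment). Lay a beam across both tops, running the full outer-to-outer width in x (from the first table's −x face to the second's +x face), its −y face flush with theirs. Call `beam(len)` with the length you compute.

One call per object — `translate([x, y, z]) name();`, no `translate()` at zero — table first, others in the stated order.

table();
translate([1839, 0, 0]) table();
translate([0, 0, 733]) beam(2828);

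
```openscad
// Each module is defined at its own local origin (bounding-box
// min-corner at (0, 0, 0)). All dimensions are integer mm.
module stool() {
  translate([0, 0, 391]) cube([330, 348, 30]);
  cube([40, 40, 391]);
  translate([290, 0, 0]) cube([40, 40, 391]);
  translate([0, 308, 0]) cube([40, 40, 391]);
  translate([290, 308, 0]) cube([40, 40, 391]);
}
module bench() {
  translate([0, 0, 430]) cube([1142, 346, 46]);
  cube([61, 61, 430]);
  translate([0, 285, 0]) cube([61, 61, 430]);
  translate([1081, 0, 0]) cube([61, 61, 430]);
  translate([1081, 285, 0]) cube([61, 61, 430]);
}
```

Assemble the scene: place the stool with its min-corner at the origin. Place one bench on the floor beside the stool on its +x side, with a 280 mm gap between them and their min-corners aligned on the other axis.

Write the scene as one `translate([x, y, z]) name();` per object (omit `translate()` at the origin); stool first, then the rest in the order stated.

stool();
translate([610, 0, 0]) bench();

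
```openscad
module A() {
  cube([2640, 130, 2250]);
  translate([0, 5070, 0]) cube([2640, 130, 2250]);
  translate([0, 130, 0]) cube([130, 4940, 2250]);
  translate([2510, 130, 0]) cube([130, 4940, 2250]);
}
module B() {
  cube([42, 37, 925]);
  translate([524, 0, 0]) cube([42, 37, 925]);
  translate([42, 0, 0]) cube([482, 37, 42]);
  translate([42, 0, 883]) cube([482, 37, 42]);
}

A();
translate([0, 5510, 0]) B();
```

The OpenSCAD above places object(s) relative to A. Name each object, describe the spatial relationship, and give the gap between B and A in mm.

A is a house frame. B is a picture frame. The picture frame is on the floor beside the house frame on its +y side. The gap between the picture frame and the house frame is 310 mm.

The picture frame's nearest face is 310 mm from the house frame's +y face.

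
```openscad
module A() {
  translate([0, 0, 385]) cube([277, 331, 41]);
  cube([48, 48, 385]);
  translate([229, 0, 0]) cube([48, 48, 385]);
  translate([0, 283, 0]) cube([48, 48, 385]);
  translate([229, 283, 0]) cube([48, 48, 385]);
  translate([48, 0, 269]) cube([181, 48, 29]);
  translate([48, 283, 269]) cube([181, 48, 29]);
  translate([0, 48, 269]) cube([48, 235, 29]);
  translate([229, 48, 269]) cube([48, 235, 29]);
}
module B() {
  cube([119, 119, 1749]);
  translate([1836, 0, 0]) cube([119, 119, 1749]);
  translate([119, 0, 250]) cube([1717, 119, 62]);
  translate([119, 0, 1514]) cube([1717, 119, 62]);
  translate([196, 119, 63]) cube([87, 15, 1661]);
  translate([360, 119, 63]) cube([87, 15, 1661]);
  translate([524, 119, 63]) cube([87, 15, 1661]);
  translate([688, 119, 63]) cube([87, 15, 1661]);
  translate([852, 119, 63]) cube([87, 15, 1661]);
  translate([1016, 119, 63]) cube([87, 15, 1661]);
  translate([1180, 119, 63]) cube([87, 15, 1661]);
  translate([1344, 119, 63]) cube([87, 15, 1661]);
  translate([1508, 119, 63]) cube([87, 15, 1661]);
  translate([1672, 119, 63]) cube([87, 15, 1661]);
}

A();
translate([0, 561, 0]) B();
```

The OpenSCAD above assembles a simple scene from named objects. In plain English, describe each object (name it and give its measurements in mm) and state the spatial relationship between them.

A is a simple wooden stool: a rectangular seat 277 mm (x) by 331 mm (y), 41 mm thick, top face at z = 426 mm, on four square legs, each 48×48 mm in cross-section. The legs rest on z = 0, each flush with a corner of the seat. Four stretchers, 48 mm wide and 29 mm tall, connect adjacent legs with their undersides at z = 269 mm, each running between the inner faces of the legs it joins and aligned with the legs' outer faces on the other axis.

B is a fence section. Two 119×119 mm posts, 1749 mm tall, stand on the floor with a clear span of 1717 mm between their inner faces. Two horizontal rails of 119×62 mm section span the gap between the posts with their undersides at z = 250 mm and z = 1514 mm, flush with the posts' −y face. 10 pickets, each 87 mm wide, 15 mm thick and 1661 mm tall, are fixed to the +y face of the rails with their bottoms at z = 63 mm, evenly spaced across the span with equal gaps (rounded down to the nearest mm) at the −x end and between each pair — any rounding remainder accumulates at the +x end.

The fence section is on the floor beside the stool on its +y side.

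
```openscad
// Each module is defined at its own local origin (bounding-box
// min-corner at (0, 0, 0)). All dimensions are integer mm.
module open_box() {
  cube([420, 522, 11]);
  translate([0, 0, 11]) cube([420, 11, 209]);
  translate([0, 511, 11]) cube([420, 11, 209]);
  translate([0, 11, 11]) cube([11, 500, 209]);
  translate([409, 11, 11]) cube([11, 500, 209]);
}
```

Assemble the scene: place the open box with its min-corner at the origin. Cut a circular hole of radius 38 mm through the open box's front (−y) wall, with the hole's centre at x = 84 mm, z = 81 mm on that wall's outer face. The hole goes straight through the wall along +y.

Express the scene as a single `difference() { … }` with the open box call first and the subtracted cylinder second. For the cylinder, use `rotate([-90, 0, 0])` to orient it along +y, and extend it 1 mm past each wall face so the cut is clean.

difference() {
  open_box();
  translate([84, -1, 81]) rotate([-90, 0, 0]) cylinder(h = 13, r = 38);
}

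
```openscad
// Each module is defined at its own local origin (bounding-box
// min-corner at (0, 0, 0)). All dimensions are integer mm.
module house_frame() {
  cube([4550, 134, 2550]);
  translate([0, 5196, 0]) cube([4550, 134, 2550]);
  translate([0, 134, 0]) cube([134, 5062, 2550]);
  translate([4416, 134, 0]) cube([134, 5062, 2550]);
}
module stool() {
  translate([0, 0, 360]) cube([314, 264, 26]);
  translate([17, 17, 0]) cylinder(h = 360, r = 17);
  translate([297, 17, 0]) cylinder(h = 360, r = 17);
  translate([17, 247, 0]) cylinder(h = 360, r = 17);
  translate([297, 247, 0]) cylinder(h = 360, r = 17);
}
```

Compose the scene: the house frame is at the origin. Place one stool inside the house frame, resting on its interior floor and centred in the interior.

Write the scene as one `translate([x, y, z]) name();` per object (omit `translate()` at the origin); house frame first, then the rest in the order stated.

house_frame();
translate([2118, 2533, 0]) stool();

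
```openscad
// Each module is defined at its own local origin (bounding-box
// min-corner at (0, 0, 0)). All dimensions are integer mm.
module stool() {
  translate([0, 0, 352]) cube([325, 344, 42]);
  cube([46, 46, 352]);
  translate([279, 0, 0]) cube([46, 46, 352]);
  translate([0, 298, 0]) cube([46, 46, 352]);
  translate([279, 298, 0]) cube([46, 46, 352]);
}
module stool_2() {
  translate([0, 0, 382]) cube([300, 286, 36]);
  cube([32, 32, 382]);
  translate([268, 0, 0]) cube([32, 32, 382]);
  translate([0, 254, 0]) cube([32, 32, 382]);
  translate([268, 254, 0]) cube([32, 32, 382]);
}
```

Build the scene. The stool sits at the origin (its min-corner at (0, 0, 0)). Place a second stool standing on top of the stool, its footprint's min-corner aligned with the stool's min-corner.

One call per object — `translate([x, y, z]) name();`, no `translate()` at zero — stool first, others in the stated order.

stool();
translate([0, 0, 394]) stool_2();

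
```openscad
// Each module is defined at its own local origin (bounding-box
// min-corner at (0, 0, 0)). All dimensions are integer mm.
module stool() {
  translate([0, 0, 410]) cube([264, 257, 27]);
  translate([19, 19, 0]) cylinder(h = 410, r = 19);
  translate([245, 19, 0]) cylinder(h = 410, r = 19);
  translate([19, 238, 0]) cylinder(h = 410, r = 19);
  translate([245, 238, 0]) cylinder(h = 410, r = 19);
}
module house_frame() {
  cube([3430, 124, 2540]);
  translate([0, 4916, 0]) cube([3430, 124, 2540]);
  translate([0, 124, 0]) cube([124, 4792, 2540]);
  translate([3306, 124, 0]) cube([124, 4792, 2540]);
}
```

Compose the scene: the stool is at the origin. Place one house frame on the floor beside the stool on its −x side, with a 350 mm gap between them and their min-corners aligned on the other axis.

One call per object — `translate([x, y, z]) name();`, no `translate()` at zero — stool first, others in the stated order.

stool();
translate([-3780, 0, 0]) house_frame();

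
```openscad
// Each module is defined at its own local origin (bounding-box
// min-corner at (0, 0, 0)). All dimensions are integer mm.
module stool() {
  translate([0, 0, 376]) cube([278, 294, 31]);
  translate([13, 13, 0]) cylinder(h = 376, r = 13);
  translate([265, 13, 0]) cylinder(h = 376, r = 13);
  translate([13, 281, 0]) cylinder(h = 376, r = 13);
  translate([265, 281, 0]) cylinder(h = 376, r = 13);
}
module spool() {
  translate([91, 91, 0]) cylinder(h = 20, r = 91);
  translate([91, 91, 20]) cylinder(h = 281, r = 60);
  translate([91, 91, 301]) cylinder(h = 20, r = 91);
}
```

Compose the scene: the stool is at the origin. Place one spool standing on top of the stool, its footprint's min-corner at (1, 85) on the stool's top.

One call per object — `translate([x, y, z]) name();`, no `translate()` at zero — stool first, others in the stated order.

stool();
translate([1, 85, 407]) spool();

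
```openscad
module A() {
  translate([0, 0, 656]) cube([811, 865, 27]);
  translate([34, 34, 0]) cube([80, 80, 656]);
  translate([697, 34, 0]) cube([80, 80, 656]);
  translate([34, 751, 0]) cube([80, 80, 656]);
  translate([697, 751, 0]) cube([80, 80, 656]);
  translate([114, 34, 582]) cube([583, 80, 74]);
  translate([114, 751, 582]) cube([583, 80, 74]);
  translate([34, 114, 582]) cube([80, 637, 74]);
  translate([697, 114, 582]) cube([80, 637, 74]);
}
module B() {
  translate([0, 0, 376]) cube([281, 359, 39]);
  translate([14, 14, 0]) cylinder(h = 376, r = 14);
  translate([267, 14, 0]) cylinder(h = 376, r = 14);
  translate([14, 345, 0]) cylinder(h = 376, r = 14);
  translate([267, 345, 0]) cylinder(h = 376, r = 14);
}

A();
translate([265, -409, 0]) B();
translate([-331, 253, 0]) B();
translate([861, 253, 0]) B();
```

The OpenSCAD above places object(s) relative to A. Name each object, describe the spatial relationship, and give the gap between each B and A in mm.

A is a table. B is a stool. Three stools sit around the table at the −y, −x, +x sides. The gap between each stool and the table is 50 mm.

Each stool's nearest face is 50 mm from the table's bounding box.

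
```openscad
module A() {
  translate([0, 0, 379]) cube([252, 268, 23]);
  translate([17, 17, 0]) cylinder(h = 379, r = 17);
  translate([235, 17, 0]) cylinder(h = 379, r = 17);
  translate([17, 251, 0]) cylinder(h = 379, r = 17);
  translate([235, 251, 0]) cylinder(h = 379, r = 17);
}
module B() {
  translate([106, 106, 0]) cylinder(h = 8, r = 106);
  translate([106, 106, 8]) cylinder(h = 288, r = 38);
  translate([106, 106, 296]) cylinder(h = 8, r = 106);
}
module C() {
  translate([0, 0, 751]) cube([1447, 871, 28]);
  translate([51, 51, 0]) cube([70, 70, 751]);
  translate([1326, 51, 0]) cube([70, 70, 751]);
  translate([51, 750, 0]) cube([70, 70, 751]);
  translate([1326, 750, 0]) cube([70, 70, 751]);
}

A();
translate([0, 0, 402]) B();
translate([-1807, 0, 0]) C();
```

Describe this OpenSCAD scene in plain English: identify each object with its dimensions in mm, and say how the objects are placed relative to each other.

A is a simple wooden stool: a rectangular seat 252 mm (x) by 268 mm (y), 23 mm thick, top face at z = 402 mm, on four round legs, each 34 mm in diameter. The legs rest on z = 0, each leg's axis is inset half a diameter from the nearest pair of seat edges (so the leg's bounding box is flush with the corner).

B is a spool: two coaxial disc flanges of radius 106 mm and thickness 8 mm, joined by a core cylinder of radius 38 mm and height 288 mm. The lower flange rests on z = 0 and the three cylinders share a vertical axis.

C is a table: top 1447 mm (x) × 871 mm (y), 28 mm thick, upper face at z = 779 mm, on four 70×70 mm square legs, each inset 51 mm from the nearest pair of top edges, running from z = 0 to the bottom of the top.

The spool is on top of the stool. The table is on the floor beside the stool on its −x side.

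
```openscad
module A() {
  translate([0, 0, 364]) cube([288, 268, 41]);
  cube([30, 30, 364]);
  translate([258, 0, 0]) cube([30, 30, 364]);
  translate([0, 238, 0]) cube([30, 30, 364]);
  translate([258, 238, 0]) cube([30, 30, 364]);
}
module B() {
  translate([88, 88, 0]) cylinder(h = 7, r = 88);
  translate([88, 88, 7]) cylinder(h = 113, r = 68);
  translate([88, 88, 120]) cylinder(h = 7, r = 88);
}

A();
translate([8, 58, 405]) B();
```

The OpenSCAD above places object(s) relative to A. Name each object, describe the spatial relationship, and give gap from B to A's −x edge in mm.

The spool's min-x is at 8; the stool's min-x is 0; gap = 8 mm.

A is a stool. B is a spool. The spool is on top of the stool. The gap from the spool to the stool's −x edge is 8 mm.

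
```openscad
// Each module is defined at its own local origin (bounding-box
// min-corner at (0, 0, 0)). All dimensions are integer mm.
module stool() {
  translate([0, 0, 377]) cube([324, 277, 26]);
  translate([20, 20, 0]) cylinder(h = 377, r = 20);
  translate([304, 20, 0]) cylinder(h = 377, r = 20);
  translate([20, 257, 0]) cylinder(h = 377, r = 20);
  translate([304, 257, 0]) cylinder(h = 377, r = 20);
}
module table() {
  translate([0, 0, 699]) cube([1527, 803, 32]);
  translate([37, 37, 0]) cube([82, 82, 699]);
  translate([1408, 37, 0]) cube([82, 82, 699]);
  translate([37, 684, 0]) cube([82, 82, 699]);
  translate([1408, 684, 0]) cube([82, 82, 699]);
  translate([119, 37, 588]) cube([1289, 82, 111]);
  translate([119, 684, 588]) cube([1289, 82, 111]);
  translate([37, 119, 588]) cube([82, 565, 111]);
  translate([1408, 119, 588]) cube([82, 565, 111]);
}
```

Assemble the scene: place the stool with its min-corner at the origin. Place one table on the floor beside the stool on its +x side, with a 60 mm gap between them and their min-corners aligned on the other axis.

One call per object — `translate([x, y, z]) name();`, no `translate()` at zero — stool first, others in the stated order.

stool();
translate([384, 0, 0]) table();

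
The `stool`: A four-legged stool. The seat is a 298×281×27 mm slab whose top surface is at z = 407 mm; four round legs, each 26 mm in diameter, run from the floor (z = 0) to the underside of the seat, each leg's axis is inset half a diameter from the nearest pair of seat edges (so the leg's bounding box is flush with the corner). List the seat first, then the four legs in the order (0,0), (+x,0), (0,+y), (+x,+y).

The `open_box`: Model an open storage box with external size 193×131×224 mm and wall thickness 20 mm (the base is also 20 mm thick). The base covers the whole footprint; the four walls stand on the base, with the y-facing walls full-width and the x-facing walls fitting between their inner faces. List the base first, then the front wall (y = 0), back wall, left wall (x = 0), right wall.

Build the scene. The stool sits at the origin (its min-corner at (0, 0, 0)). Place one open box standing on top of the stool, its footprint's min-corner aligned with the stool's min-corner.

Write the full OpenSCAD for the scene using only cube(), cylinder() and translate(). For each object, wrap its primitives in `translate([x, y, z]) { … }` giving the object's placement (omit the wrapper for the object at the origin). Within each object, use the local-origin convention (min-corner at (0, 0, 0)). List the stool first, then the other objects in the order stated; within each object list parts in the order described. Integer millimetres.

translate([0, 0, 380]) cube([298, 281, 27]);
translate([13, 13, 0]) cylinder(h = 380, r = 13);
translate([285, 13, 0]) cylinder(h = 380, r = 13);
translate([13, 268, 0]) cylinder(h = 380, r = 13);
translate([285, 268, 0]) cylinder(h = 380, r = 13);
translate([0, 0, 407]) {
  cube([193, 131, 20]);
  translate([0, 0, 20]) cube([193, 20, 204]);
  translate([0, 111, 20]) cube([193, 20, 204]);
  translate([0, 20, 20]) cube([20, 91, 204]);
  translate([173, 20, 20]) cube([20, 91, 204]);
}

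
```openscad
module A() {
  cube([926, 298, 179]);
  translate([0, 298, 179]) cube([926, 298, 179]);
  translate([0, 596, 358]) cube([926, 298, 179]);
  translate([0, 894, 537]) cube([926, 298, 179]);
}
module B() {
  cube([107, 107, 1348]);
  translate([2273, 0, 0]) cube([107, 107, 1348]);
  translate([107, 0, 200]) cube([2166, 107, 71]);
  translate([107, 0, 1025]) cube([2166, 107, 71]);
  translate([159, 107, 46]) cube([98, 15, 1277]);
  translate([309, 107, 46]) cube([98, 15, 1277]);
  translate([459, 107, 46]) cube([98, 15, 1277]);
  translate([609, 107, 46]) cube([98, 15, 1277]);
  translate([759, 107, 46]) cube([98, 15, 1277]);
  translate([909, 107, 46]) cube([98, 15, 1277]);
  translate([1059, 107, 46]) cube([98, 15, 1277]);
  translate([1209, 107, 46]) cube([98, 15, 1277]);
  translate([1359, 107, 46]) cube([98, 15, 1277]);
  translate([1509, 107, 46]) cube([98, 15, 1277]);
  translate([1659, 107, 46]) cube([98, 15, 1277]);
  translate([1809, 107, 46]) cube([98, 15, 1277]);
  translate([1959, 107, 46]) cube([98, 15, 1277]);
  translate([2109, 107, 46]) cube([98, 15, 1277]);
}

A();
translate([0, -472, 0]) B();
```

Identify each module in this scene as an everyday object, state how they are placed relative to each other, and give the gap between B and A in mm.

The fence section's nearest face is 350 mm from the staircase's −y face.

A is a staircase. B is a fence section. The fence section is on the floor beside the staircase on its −y side. The gap between the fence section and the staircase is 350 mm.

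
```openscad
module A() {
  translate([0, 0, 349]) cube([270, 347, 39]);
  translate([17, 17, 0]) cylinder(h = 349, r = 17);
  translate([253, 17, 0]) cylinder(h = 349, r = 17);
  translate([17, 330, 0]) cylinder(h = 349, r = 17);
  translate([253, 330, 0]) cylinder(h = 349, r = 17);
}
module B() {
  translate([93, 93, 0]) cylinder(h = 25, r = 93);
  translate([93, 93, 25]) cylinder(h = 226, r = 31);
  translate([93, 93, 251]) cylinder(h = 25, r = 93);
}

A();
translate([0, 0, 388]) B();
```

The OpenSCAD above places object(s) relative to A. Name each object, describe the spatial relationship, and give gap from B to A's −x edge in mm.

A is a stool. B is a spool. The spool is on top of the stool. The gap from the spool to the stool's −x edge is 0 mm.

The spool's min-x is at 0; the stool's min-x is 0; gap = 0 mm.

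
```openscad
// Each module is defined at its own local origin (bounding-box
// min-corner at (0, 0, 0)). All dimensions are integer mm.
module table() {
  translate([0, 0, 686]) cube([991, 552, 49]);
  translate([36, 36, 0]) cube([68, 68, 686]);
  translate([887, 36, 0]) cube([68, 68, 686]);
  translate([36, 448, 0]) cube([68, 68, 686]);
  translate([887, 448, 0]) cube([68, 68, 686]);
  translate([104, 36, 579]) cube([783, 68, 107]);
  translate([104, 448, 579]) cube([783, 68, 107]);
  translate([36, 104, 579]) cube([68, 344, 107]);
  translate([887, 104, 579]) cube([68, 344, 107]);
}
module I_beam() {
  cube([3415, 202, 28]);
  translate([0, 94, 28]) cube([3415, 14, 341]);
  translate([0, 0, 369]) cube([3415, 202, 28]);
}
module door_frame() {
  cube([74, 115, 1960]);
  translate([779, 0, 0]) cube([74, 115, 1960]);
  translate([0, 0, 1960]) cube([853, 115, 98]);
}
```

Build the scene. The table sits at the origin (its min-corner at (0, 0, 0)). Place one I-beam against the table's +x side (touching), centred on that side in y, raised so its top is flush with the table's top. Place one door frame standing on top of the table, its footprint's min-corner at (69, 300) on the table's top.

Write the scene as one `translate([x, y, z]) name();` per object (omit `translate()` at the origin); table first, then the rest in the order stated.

table();
translate([991, 175, 338]) I_beam();
translate([69, 300, 735]) door_frame();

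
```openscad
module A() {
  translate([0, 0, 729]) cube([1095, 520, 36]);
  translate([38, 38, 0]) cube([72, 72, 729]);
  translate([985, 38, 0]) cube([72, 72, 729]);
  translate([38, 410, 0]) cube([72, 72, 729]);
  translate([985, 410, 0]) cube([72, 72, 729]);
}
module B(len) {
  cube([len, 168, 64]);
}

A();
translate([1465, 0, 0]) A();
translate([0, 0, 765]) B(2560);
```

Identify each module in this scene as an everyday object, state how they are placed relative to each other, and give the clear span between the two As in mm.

A is a table. B is a beam. A beam spans the tops of two tables. The clear span between the two tables is 370 mm.

Second table starts at x = 1465; first ends at x = 1095; clear span = 1465 − 1095 = 370 mm.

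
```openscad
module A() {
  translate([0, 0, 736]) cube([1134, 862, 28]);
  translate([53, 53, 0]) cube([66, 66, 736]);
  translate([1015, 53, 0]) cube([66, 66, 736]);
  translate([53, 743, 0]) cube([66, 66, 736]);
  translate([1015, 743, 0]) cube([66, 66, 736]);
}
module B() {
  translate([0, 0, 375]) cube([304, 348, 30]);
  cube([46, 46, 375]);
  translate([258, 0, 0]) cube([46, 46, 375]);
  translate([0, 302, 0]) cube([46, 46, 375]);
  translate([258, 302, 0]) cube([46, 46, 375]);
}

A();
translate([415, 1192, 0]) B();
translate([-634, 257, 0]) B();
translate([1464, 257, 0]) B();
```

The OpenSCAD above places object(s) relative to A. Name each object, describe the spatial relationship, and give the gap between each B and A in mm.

Each stool's nearest face is 330 mm from the table's bounding box.

A is a table. B is a stool. Three stools sit around the table at the +y, −x, +x sides. The gap between each stool and the table is 330 mm.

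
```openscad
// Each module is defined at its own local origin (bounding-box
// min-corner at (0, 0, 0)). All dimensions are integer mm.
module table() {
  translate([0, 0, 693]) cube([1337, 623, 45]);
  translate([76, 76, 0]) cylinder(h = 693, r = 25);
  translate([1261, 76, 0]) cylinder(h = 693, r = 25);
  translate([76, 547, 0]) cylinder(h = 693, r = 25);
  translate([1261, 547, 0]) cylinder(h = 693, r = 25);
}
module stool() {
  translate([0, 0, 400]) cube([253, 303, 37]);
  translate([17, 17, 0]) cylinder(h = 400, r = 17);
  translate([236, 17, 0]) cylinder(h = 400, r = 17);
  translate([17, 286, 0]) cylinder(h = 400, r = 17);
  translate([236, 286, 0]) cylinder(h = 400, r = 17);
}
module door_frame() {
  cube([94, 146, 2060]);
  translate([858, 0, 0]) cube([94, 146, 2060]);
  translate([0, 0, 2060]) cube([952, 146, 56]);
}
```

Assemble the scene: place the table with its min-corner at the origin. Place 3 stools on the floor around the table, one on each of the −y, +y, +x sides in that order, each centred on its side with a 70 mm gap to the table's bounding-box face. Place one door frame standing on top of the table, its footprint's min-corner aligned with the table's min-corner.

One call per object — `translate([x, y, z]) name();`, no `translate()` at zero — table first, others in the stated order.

table();
translate([542, -373, 0]) stool();
translate([542, 693, 0]) stool();
translate([1407, 160, 0]) stool();
translate([0, 0, 738]) door_frame();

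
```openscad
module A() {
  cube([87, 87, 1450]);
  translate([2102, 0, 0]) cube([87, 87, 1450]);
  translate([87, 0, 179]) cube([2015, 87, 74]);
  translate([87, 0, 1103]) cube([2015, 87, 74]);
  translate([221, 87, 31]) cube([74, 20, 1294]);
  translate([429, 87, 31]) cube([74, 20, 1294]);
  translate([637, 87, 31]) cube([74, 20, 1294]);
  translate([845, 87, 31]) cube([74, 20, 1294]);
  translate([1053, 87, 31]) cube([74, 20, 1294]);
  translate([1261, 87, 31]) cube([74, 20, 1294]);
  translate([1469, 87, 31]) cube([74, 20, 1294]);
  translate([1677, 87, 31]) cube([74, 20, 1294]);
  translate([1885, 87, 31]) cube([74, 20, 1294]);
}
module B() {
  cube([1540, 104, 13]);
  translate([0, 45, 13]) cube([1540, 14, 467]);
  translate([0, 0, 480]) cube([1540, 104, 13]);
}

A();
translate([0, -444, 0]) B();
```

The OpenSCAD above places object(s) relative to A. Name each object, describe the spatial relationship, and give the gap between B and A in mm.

A is a fence section. B is an I-beam. The I-beam is on the floor beside the fence section on its −y side. The gap between the I-beam and the fence section is 340 mm.

The I-beam's nearest face is 340 mm from the fence section's −y face.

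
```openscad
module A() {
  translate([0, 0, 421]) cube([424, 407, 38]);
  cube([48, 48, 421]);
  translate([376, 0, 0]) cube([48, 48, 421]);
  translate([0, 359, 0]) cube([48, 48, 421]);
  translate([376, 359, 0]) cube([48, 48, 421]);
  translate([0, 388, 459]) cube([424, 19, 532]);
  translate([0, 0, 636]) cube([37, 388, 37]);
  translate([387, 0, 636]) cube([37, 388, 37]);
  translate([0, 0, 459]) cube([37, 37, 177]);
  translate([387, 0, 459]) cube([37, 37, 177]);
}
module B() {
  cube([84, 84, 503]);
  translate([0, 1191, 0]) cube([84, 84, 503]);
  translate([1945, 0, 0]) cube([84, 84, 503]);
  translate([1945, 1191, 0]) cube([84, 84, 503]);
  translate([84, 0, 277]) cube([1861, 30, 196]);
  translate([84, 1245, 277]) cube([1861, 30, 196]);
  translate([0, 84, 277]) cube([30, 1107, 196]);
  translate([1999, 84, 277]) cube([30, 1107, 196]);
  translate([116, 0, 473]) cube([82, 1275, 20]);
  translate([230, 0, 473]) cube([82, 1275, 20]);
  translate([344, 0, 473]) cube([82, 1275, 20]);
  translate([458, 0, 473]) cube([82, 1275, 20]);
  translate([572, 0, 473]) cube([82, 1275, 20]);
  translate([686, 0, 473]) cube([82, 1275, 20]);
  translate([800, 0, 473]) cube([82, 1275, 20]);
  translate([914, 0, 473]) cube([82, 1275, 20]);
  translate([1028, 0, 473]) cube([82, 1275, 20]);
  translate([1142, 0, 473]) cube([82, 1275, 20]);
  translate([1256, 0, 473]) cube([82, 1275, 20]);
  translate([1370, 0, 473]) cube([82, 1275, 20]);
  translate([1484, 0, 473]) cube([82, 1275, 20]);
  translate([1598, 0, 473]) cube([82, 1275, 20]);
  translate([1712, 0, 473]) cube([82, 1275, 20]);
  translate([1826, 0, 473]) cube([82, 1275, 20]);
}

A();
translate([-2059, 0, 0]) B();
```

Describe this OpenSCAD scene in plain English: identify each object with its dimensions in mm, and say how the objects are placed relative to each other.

A is a chair. The seat is a 424×407×38 mm slab with its top at z = 459 mm, on four 48×48 mm corner legs (flush with the seat edges, standing on z = 0). A flat backrest 19 mm thick, 532 mm tall, spans the full seat width and rises from the seat top along its +y edge, rear face flush with the rear of the seat. Two armrests of 37×37 mm section run along each side from the seat's front edge to the front of the backrest, top faces 214 mm above the seat top and outer faces flush with the seat's x-edges; a 37×37 mm post under the front of each armrest stands on the seat at the front corner.

B is a bed frame 2029 mm long (x) by 1275 mm wide (y). Four 84×84 mm corner posts, 503 mm tall, at the corners of the footprint. Four rails of 30 mm thickness and 196 mm height run between adjacent posts with their undersides at z = 277 mm, their outer faces flush with the outside of the frame (the two x-running rails run between the posts' inner faces; the two y-running rails run between the posts' inner faces). 16 slats, each 82 mm wide (x) and 20 mm thick, lie across the top of the two x-running rails, running the full 1275 mm width of the frame in y; the slats are evenly spaced along x between the inner faces of the end posts with equal gaps (rounded down to the nearest mm) at the −x end and between each pair — any rounding remainder accumulates at the +x end.

The bed frame is on the floor beside the chair on its −x side.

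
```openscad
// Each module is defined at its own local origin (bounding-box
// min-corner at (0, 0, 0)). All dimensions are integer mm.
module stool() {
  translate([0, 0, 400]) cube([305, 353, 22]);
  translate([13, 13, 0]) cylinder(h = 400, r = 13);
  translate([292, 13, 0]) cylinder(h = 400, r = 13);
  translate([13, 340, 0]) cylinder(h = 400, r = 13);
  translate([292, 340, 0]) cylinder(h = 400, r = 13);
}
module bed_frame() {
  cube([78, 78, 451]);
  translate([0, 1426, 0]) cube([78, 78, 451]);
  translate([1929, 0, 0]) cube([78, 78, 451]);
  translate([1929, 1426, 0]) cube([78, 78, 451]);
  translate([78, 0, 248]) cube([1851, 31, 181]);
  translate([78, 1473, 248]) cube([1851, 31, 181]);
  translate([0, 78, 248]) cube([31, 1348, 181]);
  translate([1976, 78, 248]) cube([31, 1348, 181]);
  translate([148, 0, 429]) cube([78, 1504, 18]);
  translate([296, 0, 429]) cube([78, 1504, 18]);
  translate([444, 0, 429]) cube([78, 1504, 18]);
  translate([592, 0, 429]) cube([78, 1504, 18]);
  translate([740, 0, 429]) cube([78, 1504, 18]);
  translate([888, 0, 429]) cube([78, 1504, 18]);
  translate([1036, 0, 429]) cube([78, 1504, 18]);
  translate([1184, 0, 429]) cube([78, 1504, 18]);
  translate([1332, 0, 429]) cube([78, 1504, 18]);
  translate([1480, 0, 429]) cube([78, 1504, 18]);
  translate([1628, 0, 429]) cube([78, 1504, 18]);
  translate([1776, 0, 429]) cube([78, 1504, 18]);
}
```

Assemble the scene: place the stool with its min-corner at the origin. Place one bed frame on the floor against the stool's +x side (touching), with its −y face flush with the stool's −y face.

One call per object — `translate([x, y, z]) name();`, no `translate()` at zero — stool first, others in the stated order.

stool();
translate([305, 0, 0]) bed_frame();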